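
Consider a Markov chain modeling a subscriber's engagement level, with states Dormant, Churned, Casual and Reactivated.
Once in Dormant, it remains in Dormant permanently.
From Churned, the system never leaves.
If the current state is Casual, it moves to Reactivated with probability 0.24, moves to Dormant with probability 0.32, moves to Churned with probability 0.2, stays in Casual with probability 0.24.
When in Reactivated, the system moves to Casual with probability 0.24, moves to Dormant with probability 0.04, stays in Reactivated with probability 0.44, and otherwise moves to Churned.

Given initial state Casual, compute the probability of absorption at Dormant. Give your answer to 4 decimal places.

0.5130

Let h(s) be the probability of absorption at Dormant starting from transient state s. Then h(Dormant) = 1 and h(Churned) = 0. By first-step analysis:
h(Casual) = 0.32·1 + 0.2·0 + 0.24·h(Casual) + 0.24·h(Reactivated)
h(Reactivated) = 0.04·1 + 0.28·0 + 0.24·h(Casual) + 0.44·h(Reactivated)
Solving: h(Casual) = 0.5130, h(Reactivated) = 0.2913.
Starting from Casual, the probability is 0.5130.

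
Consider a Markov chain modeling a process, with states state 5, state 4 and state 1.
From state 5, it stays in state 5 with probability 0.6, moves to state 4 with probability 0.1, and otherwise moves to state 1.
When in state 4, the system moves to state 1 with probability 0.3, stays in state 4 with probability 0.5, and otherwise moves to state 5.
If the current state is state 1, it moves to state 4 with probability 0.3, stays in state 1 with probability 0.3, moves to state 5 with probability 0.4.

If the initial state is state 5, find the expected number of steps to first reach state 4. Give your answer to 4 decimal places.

6.2500

Let t(s) be the expected number of steps to first reach state 4 from state s, with t(state 4) = 0. Conditioning on the first step:
t(state 5) = 1 + 0.6·t(state 5) + 0.3·t(state 1)
t(state 1) = 1 + 0.4·t(state 5) + 0.3·t(state 1)
Solving: t(state 5) = 6.2500, t(state 1) = 5.0000.
Expected steps from state 5 to state 4: 6.2500.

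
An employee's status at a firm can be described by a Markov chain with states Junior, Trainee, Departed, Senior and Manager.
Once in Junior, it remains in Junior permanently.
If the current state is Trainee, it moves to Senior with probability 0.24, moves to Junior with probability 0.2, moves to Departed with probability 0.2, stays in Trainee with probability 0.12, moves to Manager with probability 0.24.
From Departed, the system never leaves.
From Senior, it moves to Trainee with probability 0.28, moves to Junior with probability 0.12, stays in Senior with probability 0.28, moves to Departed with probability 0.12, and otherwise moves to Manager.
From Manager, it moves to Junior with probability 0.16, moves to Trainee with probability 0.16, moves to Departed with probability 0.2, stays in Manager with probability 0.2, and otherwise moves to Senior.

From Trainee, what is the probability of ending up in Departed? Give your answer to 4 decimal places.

Let h(s) be the probability of absorption at Departed starting from transient state s. Then h(Departed) = 1 and h(Junior) = 0. By first-step analysis:
h(Trainee) = 0.2·0 + 0.12·h(Trainee) + 0.2·1 + 0.24·h(Senior) + 0.24·h(Manager)
h(Senior) = 0.12·0 + 0.28·h(Trainee) + 0.12·1 + 0.28·h(Senior) + 0.2·h(Manager)
h(Manager) = 0.16·0 + 0.16·h(Trainee) + 0.2·1 + 0.28·h(Senior) + 0.2·h(Manager)
Solving: h(Trainee) = 0.5126, h(Senior) = 0.5139, h(Manager) = 0.5324.
Starting from Trainee, the probability is 0.5126.

0.5126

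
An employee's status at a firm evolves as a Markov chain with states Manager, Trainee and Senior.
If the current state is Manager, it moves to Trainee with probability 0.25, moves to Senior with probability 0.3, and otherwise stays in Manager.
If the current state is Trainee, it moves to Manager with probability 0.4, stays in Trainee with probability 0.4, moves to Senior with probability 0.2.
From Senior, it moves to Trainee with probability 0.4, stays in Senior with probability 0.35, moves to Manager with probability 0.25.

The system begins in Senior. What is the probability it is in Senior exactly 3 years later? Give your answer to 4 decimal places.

0.2776

Propagate the distribution vector 3 years from Senior.
After 0 years: (0.0000, 0.0000, 1.0000)
After 1 year: (0.2500, 0.4000, 0.3500)
After 2 years: (0.3600, 0.3625, 0.2775)
After 3 years: (0.3764, 0.3460, 0.2776)
P(in Senior after 3 years) = 0.2776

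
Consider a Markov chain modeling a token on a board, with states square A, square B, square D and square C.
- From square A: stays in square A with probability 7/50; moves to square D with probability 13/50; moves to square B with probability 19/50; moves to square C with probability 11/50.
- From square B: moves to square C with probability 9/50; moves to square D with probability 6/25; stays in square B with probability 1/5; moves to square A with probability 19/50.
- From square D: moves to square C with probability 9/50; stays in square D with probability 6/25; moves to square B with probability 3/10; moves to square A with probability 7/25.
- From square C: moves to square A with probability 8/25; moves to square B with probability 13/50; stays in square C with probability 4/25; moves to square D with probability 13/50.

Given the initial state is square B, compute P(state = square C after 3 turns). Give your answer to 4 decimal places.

Propagate the distribution vector 3 turns from square B.
After 0 turns: (0.0000, 1.0000, 0.0000, 0.0000)
After 1 turn: (0.3800, 0.2000, 0.2400, 0.1800)
After 2 turns: (0.2540, 0.3032, 0.2512, 0.1916)
After 3 turns: (0.2824, 0.2823, 0.2489, 0.1863)
P(in square C after 3 turns) = 0.1863

0.1863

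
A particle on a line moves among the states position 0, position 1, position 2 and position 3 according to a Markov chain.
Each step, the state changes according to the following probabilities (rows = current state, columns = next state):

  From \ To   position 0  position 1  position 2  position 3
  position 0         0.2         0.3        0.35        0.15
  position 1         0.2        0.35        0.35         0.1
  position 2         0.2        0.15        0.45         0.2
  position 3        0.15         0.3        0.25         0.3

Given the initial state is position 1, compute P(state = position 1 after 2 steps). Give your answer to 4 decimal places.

Propagate the distribution vector 2 steps from position 1.
After 0 steps: (0.0000, 1.0000, 0.0000, 0.0000)
After 1 step: (0.2000, 0.3500, 0.3500, 0.1000)
After 2 steps: (0.1950, 0.2650, 0.3750, 0.1650)
P(in position 1 after 2 steps) = 0.2650

0.2650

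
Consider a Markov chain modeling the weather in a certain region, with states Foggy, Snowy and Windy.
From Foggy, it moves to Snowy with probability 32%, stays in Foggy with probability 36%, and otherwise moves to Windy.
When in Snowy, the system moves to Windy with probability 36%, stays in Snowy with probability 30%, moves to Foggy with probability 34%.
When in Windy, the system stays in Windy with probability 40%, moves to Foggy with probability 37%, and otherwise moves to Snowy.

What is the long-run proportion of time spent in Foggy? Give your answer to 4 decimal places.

0.3580

Let the stationary distribution be π with π = πP and π_1 + π_2 + π_3 = 1.
π_1 = 0.36·π_1 + 0.34·π_2 + 0.37·π_3
π_2 = 0.32·π_1 + 0.3·π_2 + 0.23·π_3
Solving with the normalization constraint gives π = (0.3580, 0.2820, 0.3601).
So the stationary probability of Foggy is 0.3580.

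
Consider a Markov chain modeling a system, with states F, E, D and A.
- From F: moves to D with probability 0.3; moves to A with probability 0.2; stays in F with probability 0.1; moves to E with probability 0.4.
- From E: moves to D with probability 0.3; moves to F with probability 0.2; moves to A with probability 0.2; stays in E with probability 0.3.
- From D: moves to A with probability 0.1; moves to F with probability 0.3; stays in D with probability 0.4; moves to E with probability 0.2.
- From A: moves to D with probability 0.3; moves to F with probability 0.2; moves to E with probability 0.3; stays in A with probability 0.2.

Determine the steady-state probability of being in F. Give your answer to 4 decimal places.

Let the stationary distribution be π with π = πP and π_1 + π_2 + π_3 + π_4 = 1.
π_1 = 0.1·π_1 + 0.2·π_2 + 0.3·π_3 + 0.2·π_4
π_2 = 0.4·π_1 + 0.3·π_2 + 0.2·π_3 + 0.3·π_4
π_3 = 0.3·π_1 + 0.3·π_2 + 0.4·π_3 + 0.3·π_4
Solving with the normalization constraint gives π = (0.2121, 0.2879, 0.3333, 0.1667).
So the stationary probability of F is 0.2121.

0.2121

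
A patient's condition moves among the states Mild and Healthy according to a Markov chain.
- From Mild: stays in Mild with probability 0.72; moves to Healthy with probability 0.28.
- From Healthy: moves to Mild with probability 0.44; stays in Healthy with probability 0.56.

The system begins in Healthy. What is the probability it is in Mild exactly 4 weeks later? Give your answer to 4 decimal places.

0.6074

Propagate the distribution vector 4 weeks from Healthy.
After 0 weeks: (0.0000, 1.0000)
After 1 week: (0.4400, 0.5600)
After 2 weeks: (0.5632, 0.4368)
After 3 weeks: (0.5977, 0.4023)
After 4 weeks: (0.6074, 0.3926)
P(in Mild after 4 weeks) = 0.6074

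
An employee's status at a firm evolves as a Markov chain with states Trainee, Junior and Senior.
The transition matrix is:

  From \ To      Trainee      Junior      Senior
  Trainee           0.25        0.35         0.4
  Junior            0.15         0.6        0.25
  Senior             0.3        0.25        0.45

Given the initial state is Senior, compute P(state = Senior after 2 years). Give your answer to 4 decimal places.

0.3850

Sum over the intermediate state after 1 year:
P = P(Senior→Trainee)·P(Trainee→Senior) + P(Senior→Junior)·P(Junior→Senior) + P(Senior→Senior)·P(Senior→Senior)
  = 0.3×0.4 + 0.25×0.25 + 0.45×0.45
  = 0.1200 + 0.0625 + 0.2025 = 0.3850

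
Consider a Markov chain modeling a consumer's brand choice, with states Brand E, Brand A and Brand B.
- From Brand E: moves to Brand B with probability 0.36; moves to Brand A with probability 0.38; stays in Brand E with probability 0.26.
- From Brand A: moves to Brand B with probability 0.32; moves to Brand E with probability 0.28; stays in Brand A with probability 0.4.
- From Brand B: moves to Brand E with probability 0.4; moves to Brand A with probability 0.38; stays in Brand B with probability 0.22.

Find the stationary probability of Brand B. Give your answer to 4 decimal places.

0.3022

Let the stationary distribution be π with π = πP and π_1 + π_2 + π_3 = 1.
π_1 = 0.26·π_1 + 0.28·π_2 + 0.4·π_3
π_2 = 0.38·π_1 + 0.4·π_2 + 0.38·π_3
Solving with the normalization constraint gives π = (0.3101, 0.3878, 0.3022).
So the stationary probability of Brand B is 0.3022.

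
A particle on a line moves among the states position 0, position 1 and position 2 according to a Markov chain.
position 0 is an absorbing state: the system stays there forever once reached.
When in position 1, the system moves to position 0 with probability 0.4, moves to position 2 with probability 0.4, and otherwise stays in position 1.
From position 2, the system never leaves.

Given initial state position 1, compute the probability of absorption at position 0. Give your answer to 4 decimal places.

0.5000

Let h(s) be the probability of absorption at position 0 starting from transient state s. Then h(position 0) = 1 and h(position 2) = 0. By first-step analysis:
h(position 1) = 0.4·1 + 0.2·h(position 1) + 0.4·0
Solving: h(position 1) = 0.5000.
Starting from position 1, the probability is 0.5000.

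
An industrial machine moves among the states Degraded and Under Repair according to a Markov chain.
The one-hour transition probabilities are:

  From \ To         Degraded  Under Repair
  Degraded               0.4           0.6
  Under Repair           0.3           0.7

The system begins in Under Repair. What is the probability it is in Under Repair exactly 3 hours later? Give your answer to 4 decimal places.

0.6670

Propagate the distribution vector 3 hours from Under Repair.
After 0 hours: (0.0000, 1.0000)
After 1 hour: (0.3000, 0.7000)
After 2 hours: (0.3300, 0.6700)
After 3 hours: (0.3330, 0.6670)
P(in Under Repair after 3 hours) = 0.6670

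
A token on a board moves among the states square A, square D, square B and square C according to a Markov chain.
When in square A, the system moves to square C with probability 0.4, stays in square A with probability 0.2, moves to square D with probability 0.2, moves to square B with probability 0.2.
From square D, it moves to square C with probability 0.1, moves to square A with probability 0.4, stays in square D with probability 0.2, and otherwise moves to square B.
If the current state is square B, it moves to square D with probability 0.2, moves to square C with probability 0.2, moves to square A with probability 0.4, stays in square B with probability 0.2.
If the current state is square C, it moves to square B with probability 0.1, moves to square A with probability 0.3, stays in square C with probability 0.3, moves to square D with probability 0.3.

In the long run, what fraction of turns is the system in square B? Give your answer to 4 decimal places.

0.1960

Let the stationary distribution be π with π = πP and π_1 + π_2 + π_3 + π_4 = 1.
π_1 = 0.2·π_1 + 0.4·π_2 + 0.4·π_3 + 0.3·π_4
π_2 = 0.2·π_1 + 0.2·π_2 + 0.2·π_3 + 0.3·π_4
π_3 = 0.2·π_1 + 0.3·π_2 + 0.2·π_3 + 0.1·π_4
Solving with the normalization constraint gives π = (0.3112, 0.2266, 0.1960, 0.2662).
So the stationary probability of square B is 0.1960.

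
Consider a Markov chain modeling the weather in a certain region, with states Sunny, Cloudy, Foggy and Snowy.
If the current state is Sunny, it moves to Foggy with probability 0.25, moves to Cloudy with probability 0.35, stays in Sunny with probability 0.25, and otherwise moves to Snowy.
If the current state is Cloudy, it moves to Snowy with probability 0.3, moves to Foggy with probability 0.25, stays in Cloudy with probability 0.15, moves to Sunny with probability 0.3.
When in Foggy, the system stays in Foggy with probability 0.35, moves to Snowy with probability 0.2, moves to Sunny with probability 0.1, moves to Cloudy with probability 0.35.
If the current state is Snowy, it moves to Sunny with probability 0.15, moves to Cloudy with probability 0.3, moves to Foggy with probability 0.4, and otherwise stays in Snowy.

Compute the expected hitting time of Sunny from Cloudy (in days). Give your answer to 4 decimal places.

4.9587

Let t(s) be the expected number of days to first reach Sunny from state s, with t(Sunny) = 0. Conditioning on the first day:
t(Cloudy) = 1 + 0.15·t(Cloudy) + 0.25·t(Foggy) + 0.3·t(Snowy)
t(Foggy) = 1 + 0.35·t(Cloudy) + 0.35·t(Foggy) + 0.2·t(Snowy)
t(Snowy) = 1 + 0.3·t(Cloudy) + 0.4·t(Foggy) + 0.15·t(Snowy)
Solving: t(Cloudy) = 4.9587, t(Foggy) = 5.9740, t(Snowy) = 5.7379.
Expected days from Cloudy to Sunny: 4.9587.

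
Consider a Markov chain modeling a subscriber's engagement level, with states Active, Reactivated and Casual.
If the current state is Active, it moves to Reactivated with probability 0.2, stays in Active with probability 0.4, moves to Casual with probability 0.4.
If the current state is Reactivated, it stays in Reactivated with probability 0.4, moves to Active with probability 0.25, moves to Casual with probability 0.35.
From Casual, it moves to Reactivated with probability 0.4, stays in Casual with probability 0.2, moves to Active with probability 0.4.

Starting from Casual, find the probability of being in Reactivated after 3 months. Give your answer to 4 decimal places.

Propagate the distribution vector 3 months from Casual.
After 0 months: (0.0000, 0.0000, 1.0000)
After 1 month: (0.4000, 0.4000, 0.2000)
After 2 months: (0.3400, 0.3200, 0.3400)
After 3 months: (0.3520, 0.3320, 0.3160)
P(in Reactivated after 3 months) = 0.3320

0.3320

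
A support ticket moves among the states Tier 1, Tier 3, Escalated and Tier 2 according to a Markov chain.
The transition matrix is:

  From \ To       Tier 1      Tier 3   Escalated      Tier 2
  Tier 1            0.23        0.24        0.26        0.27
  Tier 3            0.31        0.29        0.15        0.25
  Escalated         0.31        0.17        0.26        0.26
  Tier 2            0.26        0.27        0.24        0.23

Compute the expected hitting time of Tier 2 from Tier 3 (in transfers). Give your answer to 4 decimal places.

Let t(s) be the expected number of transfers to first reach Tier 2 from state s, with t(Tier 2) = 0. Conditioning on the first transfer:
t(Tier 1) = 1 + 0.23·t(Tier 1) + 0.24·t(Tier 3) + 0.26·t(Escalated)
t(Tier 3) = 1 + 0.31·t(Tier 1) + 0.29·t(Tier 3) + 0.15·t(Escalated)
t(Escalated) = 1 + 0.31·t(Tier 1) + 0.17·t(Tier 3) + 0.26·t(Escalated)
Solving: t(Tier 1) = 3.8030, t(Tier 3) = 3.8793, t(Escalated) = 3.8357.
Expected transfers from Tier 3 to Tier 2: 3.8793.

3.8793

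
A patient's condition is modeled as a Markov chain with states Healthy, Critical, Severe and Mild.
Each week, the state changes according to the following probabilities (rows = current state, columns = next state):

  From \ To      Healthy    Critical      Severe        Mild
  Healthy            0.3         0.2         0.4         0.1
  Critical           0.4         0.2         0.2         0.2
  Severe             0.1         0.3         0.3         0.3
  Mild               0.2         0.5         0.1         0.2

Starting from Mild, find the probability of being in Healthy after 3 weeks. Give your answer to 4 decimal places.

0.2620

Propagate the distribution vector 3 weeks from Mild.
After 0 weeks: (0.0000, 0.0000, 0.0000, 1.0000)
After 1 week: (0.2000, 0.5000, 0.1000, 0.2000)
After 2 weeks: (0.3100, 0.2700, 0.2300, 0.1900)
After 3 weeks: (0.2620, 0.2800, 0.2660, 0.1920)
P(in Healthy after 3 weeks) = 0.2620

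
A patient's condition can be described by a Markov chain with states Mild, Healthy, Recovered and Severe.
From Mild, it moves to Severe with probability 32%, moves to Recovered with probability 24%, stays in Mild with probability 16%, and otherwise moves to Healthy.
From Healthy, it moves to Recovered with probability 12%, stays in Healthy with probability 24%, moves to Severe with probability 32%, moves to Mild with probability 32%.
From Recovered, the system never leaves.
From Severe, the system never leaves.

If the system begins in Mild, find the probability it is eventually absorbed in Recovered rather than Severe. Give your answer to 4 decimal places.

0.3936

Let h(s) be the probability of absorption at Recovered starting from transient state s. Then h(Recovered) = 1 and h(Severe) = 0. By first-step analysis:
h(Mild) = 0.16·h(Mild) + 0.28·h(Healthy) + 0.24·1 + 0.32·0
h(Healthy) = 0.32·h(Mild) + 0.24·h(Healthy) + 0.12·1 + 0.32·0
Solving: h(Mild) = 0.3936, h(Healthy) = 0.3236.
Starting from Mild, the probability is 0.3936.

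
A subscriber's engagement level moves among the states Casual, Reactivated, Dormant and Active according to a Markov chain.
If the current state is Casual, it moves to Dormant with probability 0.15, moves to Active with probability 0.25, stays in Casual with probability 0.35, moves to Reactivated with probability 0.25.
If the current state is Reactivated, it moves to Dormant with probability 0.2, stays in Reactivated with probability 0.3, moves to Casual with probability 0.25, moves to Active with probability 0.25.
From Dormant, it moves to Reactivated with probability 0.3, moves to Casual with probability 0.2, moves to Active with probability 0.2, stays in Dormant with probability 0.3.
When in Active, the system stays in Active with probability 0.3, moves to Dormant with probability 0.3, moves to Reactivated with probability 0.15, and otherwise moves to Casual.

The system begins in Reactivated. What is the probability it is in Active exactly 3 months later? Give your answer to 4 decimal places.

Propagate the distribution vector 3 months from Reactivated.
After 0 months: (0.0000, 1.0000, 0.0000, 0.0000)
After 1 month: (0.2500, 0.3000, 0.2000, 0.2500)
After 2 months: (0.2650, 0.2500, 0.2325, 0.2525)
After 3 months: (0.2649, 0.2489, 0.2353, 0.2510)
P(in Active after 3 months) = 0.2510

0.2510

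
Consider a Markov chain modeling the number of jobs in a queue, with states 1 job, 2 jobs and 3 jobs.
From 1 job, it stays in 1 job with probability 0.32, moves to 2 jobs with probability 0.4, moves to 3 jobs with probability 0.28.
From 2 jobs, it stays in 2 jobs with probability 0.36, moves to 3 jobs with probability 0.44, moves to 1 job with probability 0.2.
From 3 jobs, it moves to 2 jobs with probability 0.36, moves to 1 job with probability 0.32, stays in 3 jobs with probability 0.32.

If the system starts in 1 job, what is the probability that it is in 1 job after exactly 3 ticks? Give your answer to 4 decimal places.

0.2753

Propagate the distribution vector 3 ticks from 1 job.
After 0 ticks: (1.0000, 0.0000, 0.0000)
After 1 tick: (0.3200, 0.4000, 0.2800)
After 2 ticks: (0.2720, 0.3728, 0.3552)
After 3 ticks: (0.2753, 0.3709, 0.3539)
P(in 1 job after 3 ticks) = 0.2753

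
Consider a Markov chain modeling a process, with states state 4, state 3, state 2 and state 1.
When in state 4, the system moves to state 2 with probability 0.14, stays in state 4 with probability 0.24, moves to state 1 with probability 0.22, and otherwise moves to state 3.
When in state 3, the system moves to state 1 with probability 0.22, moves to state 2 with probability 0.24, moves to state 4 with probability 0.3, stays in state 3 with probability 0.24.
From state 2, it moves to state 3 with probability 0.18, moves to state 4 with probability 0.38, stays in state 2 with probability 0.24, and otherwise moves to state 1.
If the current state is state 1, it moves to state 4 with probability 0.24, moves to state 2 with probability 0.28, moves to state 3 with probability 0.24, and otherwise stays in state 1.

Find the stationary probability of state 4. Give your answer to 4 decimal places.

0.2872

Let the stationary distribution be π with π = πP and π_1 + π_2 + π_3 + π_4 = 1.
π_1 = 0.24·π_1 + 0.3·π_2 + 0.38·π_3 + 0.24·π_4
π_2 = 0.4·π_1 + 0.24·π_2 + 0.18·π_3 + 0.24·π_4
π_3 = 0.14·π_1 + 0.24·π_2 + 0.24·π_3 + 0.28·π_4
Solving with the normalization constraint gives π = (0.2872, 0.2727, 0.2201, 0.2200).
So the stationary probability of state 4 is 0.2872.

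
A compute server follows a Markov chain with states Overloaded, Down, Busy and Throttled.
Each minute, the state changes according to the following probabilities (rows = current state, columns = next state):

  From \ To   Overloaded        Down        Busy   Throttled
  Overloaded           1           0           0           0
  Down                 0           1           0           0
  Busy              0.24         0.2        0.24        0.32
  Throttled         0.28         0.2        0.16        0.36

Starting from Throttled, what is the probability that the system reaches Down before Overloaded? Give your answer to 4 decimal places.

Let h(s) be the probability of absorption at Down starting from transient state s. Then h(Down) = 1 and h(Overloaded) = 0. By first-step analysis:
h(Busy) = 0.24·0 + 0.2·1 + 0.24·h(Busy) + 0.32·h(Throttled)
h(Throttled) = 0.28·0 + 0.2·1 + 0.16·h(Busy) + 0.36·h(Throttled)
Solving: h(Busy) = 0.4412, h(Throttled) = 0.4228.
Starting from Throttled, the probability is 0.4228.

0.4228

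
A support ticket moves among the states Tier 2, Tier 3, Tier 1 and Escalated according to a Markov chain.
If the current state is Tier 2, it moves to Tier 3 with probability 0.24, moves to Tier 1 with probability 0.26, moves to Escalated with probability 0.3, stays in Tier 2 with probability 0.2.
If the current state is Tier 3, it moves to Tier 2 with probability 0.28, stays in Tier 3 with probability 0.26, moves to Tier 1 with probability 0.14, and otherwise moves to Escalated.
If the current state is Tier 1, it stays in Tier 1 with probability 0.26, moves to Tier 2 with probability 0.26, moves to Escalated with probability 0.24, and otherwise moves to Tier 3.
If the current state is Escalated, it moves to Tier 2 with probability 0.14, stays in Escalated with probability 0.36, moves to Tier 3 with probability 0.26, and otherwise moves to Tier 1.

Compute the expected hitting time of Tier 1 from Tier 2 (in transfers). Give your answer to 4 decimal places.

Let t(s) be the expected number of transfers to first reach Tier 1 from state s, with t(Tier 1) = 0. Conditioning on the first transfer:
t(Tier 2) = 1 + 0.2·t(Tier 2) + 0.24·t(Tier 3) + 0.3·t(Escalated)
t(Tier 3) = 1 + 0.28·t(Tier 2) + 0.26·t(Tier 3) + 0.32·t(Escalated)
t(Escalated) = 1 + 0.14·t(Tier 2) + 0.26·t(Tier 3) + 0.36·t(Escalated)
Solving: t(Tier 2) = 4.4777, t(Tier 3) = 5.0282, t(Escalated) = 4.5847.
Expected transfers from Tier 2 to Tier 1: 4.4777.

4.4777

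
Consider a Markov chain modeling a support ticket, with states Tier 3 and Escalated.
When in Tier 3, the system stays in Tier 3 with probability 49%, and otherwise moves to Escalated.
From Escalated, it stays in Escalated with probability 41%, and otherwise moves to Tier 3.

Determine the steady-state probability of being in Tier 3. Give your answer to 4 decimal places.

0.5364

Let the stationary distribution be π with π = πP and π_1 + π_2 = 1.
π_1 = 0.49·π_1 + 0.59·π_2
Solving with the normalization constraint gives π = (0.5364, 0.4636).
So the stationary probability of Tier 3 is 0.5364.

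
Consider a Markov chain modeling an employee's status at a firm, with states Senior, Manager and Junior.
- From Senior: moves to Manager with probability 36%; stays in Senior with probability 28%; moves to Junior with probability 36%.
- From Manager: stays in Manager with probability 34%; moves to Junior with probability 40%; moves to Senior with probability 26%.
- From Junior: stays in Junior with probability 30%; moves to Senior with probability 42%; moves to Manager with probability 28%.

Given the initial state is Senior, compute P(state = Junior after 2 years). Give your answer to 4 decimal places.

Sum over the intermediate state after 1 year:
P = P(Senior→Senior)·P(Senior→Junior) + P(Senior→Manager)·P(Manager→Junior) + P(Senior→Junior)·P(Junior→Junior)
  = 0.28×0.36 + 0.36×0.4 + 0.36×0.3
  = 0.1008 + 0.1440 + 0.1080 = 0.3528

0.3528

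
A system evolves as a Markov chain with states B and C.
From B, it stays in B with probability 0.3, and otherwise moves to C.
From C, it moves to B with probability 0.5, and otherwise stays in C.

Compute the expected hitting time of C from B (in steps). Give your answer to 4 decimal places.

1.4286

Let t(s) be the expected number of steps to first reach C from state s, with t(C) = 0. Conditioning on the first step:
t(B) = 1 + 0.3·t(B)
Solving: t(B) = 1.4286.
Expected steps from B to C: 1.4286.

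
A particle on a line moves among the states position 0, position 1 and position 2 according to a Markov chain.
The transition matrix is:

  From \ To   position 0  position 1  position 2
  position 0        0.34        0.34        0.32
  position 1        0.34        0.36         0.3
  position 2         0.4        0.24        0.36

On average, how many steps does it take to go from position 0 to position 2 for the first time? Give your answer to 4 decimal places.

Let t(s) be the expected number of steps to first reach position 2 from state s, with t(position 2) = 0. Conditioning on the first step:
t(position 0) = 1 + 0.34·t(position 0) + 0.34·t(position 1)
t(position 1) = 1 + 0.34·t(position 0) + 0.36·t(position 1)
Solving: t(position 0) = 3.1943, t(position 1) = 3.2595.
Expected steps from position 0 to position 2: 3.1943.

3.1943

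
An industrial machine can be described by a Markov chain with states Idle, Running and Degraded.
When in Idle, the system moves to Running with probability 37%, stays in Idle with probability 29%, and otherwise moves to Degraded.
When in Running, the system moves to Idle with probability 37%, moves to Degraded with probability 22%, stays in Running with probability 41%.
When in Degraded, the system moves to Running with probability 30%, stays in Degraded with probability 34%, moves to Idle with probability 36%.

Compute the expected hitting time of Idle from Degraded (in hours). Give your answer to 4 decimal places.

Let t(s) be the expected number of hours to first reach Idle from state s, with t(Idle) = 0. Conditioning on the first hour:
t(Running) = 1 + 0.41·t(Running) + 0.22·t(Degraded)
t(Degraded) = 1 + 0.3·t(Running) + 0.34·t(Degraded)
Solving: t(Running) = 2.7211, t(Degraded) = 2.7520.
Expected hours from Degraded to Idle: 2.7520.

2.7520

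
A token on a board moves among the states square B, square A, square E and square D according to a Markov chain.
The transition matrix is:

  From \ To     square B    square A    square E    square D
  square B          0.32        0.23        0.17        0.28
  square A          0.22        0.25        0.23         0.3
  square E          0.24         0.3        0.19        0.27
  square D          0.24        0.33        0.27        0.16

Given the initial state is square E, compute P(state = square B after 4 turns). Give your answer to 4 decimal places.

Propagate the distribution vector 4 turns from square E.
After 0 turns: (0.0000, 0.0000, 1.0000, 0.0000)
After 1 turn: (0.2400, 0.3000, 0.1900, 0.2700)
After 2 turns: (0.2532, 0.2763, 0.2188, 0.2517)
After 3 turns: (0.2547, 0.2760, 0.2161, 0.2531)
After 4 turns: (0.2549, 0.2760, 0.2162, 0.2530)
P(in square B after 4 turns) = 0.2549

0.2549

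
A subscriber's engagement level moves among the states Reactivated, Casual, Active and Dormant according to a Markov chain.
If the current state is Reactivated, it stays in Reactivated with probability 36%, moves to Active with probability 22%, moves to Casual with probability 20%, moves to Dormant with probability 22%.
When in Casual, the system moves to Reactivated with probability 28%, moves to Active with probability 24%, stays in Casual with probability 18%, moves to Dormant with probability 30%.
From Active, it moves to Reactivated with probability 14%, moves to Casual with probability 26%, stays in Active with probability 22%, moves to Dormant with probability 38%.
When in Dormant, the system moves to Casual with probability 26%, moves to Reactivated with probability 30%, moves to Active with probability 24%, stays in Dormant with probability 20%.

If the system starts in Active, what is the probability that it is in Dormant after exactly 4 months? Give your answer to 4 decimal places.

0.2694

Propagate the distribution vector 4 months from Active.
After 0 months: (0.0000, 0.0000, 1.0000, 0.0000)
After 1 month: (0.1400, 0.2600, 0.2200, 0.3800)
After 2 months: (0.2680, 0.2308, 0.2328, 0.2684)
After 3 months: (0.2742, 0.2255, 0.2300, 0.2703)
After 4 months: (0.2751, 0.2255, 0.2299, 0.2694)
P(in Dormant after 4 months) = 0.2694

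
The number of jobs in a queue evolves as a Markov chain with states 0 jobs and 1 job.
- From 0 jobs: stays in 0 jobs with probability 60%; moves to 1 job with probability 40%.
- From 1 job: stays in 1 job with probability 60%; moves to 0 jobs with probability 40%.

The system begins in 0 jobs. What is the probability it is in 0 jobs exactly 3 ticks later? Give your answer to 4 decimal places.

0.5040

Propagate the distribution vector 3 ticks from 0 jobs.
After 0 ticks: (1.0000, 0.0000)
After 1 tick: (0.6000, 0.4000)
After 2 ticks: (0.5200, 0.4800)
After 3 ticks: (0.5040, 0.4960)
P(in 0 jobs after 3 ticks) = 0.5040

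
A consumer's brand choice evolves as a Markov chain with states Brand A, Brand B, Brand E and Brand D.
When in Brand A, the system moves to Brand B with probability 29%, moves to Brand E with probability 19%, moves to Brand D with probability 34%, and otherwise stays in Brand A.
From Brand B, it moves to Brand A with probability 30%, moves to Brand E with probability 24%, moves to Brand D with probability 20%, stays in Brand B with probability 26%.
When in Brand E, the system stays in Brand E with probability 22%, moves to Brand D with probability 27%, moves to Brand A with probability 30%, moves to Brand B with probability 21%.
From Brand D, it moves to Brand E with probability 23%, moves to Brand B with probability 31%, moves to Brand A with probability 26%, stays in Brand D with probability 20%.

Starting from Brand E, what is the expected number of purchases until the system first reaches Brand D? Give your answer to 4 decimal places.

Let t(s) be the expected number of purchases to first reach Brand D from state s, with t(Brand D) = 0. Conditioning on the first purchase:
t(Brand A) = 1 + 0.18·t(Brand A) + 0.29·t(Brand B) + 0.19·t(Brand E)
t(Brand B) = 1 + 0.3·t(Brand A) + 0.26·t(Brand B) + 0.24·t(Brand E)
t(Brand E) = 1 + 0.3·t(Brand A) + 0.21·t(Brand B) + 0.22·t(Brand E)
Solving: t(Brand A) = 3.4699, t(Brand B) = 3.9518, t(Brand E) = 3.6806.
Expected purchases from Brand E to Brand D: 3.6806.

3.6806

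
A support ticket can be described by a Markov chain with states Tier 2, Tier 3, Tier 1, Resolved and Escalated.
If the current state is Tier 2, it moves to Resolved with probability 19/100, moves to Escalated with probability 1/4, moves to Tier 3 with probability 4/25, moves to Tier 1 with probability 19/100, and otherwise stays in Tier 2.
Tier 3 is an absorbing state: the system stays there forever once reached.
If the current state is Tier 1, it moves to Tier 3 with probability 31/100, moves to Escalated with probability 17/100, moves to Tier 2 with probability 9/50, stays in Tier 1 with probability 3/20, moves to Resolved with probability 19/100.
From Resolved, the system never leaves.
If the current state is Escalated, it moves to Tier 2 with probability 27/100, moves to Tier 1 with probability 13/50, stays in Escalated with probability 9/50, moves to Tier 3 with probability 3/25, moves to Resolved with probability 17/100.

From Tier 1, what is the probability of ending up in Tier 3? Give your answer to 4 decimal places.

Let h(s) be the probability of absorption at Tier 3 starting from transient state s. Then h(Tier 3) = 1 and h(Resolved) = 0. By first-step analysis:
h(Tier 2) = 0.21·h(Tier 2) + 0.16·1 + 0.19·h(Tier 1) + 0.19·0 + 0.25·h(Escalated)
h(Tier 1) = 0.18·h(Tier 2) + 0.31·1 + 0.15·h(Tier 1) + 0.19·0 + 0.17·h(Escalated)
h(Escalated) = 0.27·h(Tier 2) + 0.12·1 + 0.26·h(Tier 1) + 0.17·0 + 0.18·h(Escalated)
Solving: h(Tier 2) = 0.4935, h(Tier 1) = 0.5669, h(Escalated) = 0.4886.
Starting from Tier 1, the probability is 0.5669.

0.5669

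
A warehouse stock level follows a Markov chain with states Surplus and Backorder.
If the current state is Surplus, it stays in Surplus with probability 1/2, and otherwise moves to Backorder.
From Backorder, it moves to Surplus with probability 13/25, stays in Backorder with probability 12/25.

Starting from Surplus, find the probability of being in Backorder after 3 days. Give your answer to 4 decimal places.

0.4902

Propagate the distribution vector 3 days from Surplus.
After 0 days: (1.0000, 0.0000)
After 1 day: (0.5000, 0.5000)
After 2 days: (0.5100, 0.4900)
After 3 days: (0.5098, 0.4902)
P(in Backorder after 3 days) = 0.4902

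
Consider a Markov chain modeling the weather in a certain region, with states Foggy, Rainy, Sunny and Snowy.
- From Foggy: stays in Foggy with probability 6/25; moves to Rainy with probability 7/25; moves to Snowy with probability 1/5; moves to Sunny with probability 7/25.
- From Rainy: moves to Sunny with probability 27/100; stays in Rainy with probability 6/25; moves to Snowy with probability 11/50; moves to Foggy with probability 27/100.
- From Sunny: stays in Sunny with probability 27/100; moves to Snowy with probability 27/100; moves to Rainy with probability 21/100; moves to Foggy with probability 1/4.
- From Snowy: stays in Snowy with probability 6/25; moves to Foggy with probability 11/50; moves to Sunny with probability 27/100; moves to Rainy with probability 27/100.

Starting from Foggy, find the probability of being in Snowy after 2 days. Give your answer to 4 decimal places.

0.2332

Propagate the distribution vector 2 days from Foggy.
After 0 days: (1.0000, 0.0000, 0.0000, 0.0000)
After 1 day: (0.2400, 0.2800, 0.2800, 0.2000)
After 2 days: (0.2472, 0.2472, 0.2724, 0.2332)
P(in Snowy after 2 days) = 0.2332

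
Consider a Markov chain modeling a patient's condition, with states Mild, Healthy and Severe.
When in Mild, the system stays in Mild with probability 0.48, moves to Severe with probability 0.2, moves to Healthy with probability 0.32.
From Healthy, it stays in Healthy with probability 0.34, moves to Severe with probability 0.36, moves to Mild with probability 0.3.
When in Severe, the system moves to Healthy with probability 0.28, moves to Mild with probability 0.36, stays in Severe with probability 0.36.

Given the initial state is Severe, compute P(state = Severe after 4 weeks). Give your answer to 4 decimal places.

Propagate the distribution vector 4 weeks from Severe.
After 0 weeks: (0.0000, 0.0000, 1.0000)
After 1 week: (0.3600, 0.2800, 0.3600)
After 2 weeks: (0.3864, 0.3112, 0.3024)
After 3 weeks: (0.3877, 0.3141, 0.2982)
After 4 weeks: (0.3877, 0.3144, 0.2980)
P(in Severe after 4 weeks) = 0.2980

0.2980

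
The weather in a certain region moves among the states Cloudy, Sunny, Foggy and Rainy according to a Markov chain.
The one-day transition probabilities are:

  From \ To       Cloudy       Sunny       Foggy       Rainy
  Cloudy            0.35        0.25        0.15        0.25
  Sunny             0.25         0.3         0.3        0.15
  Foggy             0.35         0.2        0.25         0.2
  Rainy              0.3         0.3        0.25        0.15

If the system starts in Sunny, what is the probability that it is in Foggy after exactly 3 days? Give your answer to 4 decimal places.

0.2316

Propagate the distribution vector 3 days from Sunny.
After 0 days: (0.0000, 1.0000, 0.0000, 0.0000)
After 1 day: (0.2500, 0.3000, 0.3000, 0.1500)
After 2 days: (0.3125, 0.2575, 0.2400, 0.1900)
After 3 days: (0.3148, 0.2604, 0.2316, 0.1933)
P(in Foggy after 3 days) = 0.2316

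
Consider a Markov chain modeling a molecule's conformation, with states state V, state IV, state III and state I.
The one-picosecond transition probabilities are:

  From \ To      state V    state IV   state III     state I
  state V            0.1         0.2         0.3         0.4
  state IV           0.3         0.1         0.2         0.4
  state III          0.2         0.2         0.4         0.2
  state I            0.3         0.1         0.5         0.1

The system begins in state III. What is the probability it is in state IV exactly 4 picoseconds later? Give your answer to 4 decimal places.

0.1592

Propagate the distribution vector 4 picoseconds from state III.
After 0 picoseconds: (0.0000, 0.0000, 1.0000, 0.0000)
After 1 picosecond: (0.2000, 0.2000, 0.4000, 0.2000)
After 2 picoseconds: (0.2200, 0.1600, 0.3600, 0.2600)
After 3 picoseconds: (0.2200, 0.1580, 0.3720, 0.2500)
After 4 picoseconds: (0.2188, 0.1592, 0.3714, 0.2506)
P(in state IV after 4 picoseconds) = 0.1592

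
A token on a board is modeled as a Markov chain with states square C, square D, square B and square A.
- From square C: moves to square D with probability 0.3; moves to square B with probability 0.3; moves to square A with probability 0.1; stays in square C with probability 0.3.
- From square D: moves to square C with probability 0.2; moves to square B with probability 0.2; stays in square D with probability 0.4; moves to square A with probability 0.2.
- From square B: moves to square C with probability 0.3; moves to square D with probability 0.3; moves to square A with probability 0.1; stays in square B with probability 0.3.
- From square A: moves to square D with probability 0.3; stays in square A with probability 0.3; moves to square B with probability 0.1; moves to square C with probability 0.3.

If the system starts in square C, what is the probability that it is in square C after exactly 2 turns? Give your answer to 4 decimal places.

0.2700

Propagate the distribution vector 2 turns from square C.
After 0 turns: (1.0000, 0.0000, 0.0000, 0.0000)
After 1 turn: (0.3000, 0.3000, 0.3000, 0.1000)
After 2 turns: (0.2700, 0.3300, 0.2500, 0.1500)
P(in square C after 2 turns) = 0.2700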